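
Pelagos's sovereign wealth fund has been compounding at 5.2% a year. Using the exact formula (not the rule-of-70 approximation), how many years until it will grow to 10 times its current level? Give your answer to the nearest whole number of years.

t = ln(10) / ln(1 + 0.052) = 2.3026 / 0.050693 ≈ 45.42.
≈ 45 years.

45 years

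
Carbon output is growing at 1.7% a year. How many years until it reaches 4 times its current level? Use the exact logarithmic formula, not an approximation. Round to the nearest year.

t = ln(4) / ln(1 + 0.017) = 1.3863 / 0.016857 ≈ 82.24.
≈ 82 years.

82 years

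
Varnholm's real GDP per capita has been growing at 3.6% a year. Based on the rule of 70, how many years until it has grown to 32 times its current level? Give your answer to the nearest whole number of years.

approximately 97 years

At 3.6% it doubles every 70/3.6 ≈ 19.44 years.
32 = 2^5, so 5 doublings → 97 years.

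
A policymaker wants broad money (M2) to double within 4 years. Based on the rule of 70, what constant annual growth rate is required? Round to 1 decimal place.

70 / 4 ≈ 17.50, so about 17.5% annually.

17.5%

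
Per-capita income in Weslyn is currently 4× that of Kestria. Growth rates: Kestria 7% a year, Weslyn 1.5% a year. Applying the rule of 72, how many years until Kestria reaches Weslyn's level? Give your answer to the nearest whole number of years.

The growth-rate gap is 7% − 1.5% = 5.5 percentage points.
So the ratio between them halves every 72/5.5 ≈ 13.09 years.
A 4× gap closes after 2 halvings: 2 × 13.09 ≈ 26 years.

≈ 26 years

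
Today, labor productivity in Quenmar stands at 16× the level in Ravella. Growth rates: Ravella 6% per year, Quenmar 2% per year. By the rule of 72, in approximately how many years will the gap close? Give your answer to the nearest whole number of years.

around 72 years

Ravella gains on Quenmar at 6% − 2% = 4 points a year.
At that relative rate the gap halves every 72/4 ≈ 18.00 years.
A 16× gap closes after 4 halvings: 4 × 18.00 ≈ 72 years.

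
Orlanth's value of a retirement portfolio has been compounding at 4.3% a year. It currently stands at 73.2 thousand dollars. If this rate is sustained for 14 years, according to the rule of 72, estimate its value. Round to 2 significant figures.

It doubles every 72/4.3 ≈ 16.74 years, so 14 years is 0.84 doublings.
2^0.84 ≈ 1.79; 73.2 × 1.79 ≈ 130 thousand dollars.

about 130 thousand dollars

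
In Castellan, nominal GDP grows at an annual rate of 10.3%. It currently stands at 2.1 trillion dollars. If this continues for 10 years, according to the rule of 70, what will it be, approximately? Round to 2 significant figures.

It doubles every 70/10.3 ≈ 6.80 years, so 10 years is 1.47 doublings.
2^1.47 ≈ 2.77; 2.1 × 2.77 ≈ 5.8 trillion dollars.

about 5.8 trillion dollars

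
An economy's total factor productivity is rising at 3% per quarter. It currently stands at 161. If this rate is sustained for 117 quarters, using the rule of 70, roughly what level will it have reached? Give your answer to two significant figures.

about 5200

Doubling time ≈ 70/3 = 23.33 quarters.
117 quarters is 117/23.33 ≈ 5.02 doublings, a factor of 2^5.02 ≈ 32.45.
161 × 32.45 ≈ 5200.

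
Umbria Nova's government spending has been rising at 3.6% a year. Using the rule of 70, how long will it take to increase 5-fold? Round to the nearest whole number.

about 45 years

One doubling takes 70/3.6 = 19.44 years.
Reaching 5× takes log₂(5) ≈ 2.32 doublings.
2.32 × 19.44 ≈ 45 years.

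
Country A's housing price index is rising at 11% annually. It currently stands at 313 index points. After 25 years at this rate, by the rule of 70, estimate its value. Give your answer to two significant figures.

Doubling time ≈ 70/11 = 6.36 years.
25 years is 25/6.36 ≈ 3.93 doublings, a factor of 2^3.93 ≈ 15.24.
313 × 15.24 ≈ 4800 index points.

≈ 4800 index points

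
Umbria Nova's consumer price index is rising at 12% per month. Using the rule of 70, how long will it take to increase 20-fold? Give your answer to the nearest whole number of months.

approximately 25 months

Doubling time ≈ 70/12 = 5.83 months.
20× is log₂ 20 ≈ 4.32 doublings, so ≈ 4.32 × 5.83 = 25 months.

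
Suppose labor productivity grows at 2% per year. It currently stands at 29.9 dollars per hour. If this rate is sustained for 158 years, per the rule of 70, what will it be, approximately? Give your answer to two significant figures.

It doubles every 70/2 ≈ 35.00 years, so 158 years is 4.51 doublings.
2^4.51 ≈ 22.78; 29.9 × 22.78 ≈ 680 dollars per hour.

680 dollars per hour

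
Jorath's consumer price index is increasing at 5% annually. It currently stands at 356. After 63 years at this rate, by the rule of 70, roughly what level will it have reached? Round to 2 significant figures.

≈ 8100

Doubling time ≈ 70/5 = 14.00 years.
63 years is 63/14.00 ≈ 4.50 doublings, a factor of 2^4.50 ≈ 22.63.
356 × 22.63 ≈ 8100.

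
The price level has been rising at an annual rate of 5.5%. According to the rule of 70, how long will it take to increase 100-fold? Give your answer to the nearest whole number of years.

approximately 85 years

At 5.5% it doubles every 70/5.5 ≈ 12.73 years.
Reaching 100× takes log₂(100) ≈ 6.64 doublings.
6.64 × 12.73 ≈ 85 years.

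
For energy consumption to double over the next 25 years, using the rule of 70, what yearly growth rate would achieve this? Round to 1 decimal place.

2.8%

70 / 25 ≈ 2.80, so about 2.8% per year.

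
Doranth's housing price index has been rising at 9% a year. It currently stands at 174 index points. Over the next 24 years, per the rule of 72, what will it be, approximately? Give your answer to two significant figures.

about 1400 index points

Doubling time ≈ 72/9 = 8.00 years.
24 years is 24/8.00 ≈ 3.00 doublings, a factor of 2^3.00 ≈ 8.00.
174 × 8.00 ≈ 1400 index points.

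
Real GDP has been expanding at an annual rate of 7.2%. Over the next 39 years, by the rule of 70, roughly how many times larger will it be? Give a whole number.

70/7.2 ≈ 9.72 years per doubling.
39 years fits 4 doublings: 2^4 = 16.

≈ 16 times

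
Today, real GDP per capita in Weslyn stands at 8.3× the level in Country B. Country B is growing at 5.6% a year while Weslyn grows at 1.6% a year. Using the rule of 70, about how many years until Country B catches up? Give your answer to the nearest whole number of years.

Country B gains on Weslyn at 5.6% − 1.6% = 4 points a year.
At that relative rate the gap halves every 70/4 ≈ 17.50 years.
An 8.3× gap takes log₂(8.3) ≈ 3.05 halvings to close: 3.05 × 17.50 ≈ 53 years.

53 years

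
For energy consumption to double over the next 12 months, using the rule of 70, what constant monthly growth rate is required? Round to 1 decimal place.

approximately 5.8%

70 / 12 ≈ 5.83, so about 5.8% per month.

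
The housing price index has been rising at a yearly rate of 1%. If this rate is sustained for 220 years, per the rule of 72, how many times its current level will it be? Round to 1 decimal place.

roughly 8.3 times

Doubles every ≈ 72.00 years (72/1).
220 years is 3.06 doublings; 2^3.06 ≈ 8.3×.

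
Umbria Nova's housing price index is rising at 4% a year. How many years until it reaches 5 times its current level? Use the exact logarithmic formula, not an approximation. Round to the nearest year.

t = ln(5) / ln(1 + 0.04) = 1.6094 / 0.039221 ≈ 41.03.
≈ 41 years.

41 years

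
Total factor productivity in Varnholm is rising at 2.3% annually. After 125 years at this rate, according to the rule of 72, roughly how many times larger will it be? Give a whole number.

72/2.3 ≈ 31.30 years per doubling.
125 years fits 4 doublings: 2^4 = 16.

roughly 16 times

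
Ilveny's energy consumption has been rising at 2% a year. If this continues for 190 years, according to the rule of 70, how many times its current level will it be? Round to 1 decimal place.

approximately 43.1 times

Doubling time ≈ 70/2 = 35.00 years.
190 years / 35.00 ≈ 5.43 doublings → factor 2^5.43 ≈ 43.1.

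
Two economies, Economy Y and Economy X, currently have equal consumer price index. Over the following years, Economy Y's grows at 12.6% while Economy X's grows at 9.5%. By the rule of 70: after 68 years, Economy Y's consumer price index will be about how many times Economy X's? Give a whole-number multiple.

about 8 times

Rate gap = 12.6% − 9.5% = 3.1 points.
The ratio doubles every 70/3.1 ≈ 22.58 years.
68/22.58 ≈ 3.01 doublings → ratio ≈ 2^3.01 ≈ 8.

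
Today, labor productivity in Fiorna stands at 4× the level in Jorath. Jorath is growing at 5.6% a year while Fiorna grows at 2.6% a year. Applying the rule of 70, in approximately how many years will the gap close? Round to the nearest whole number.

What matters is the difference: 3 pp.
Rule of 70 on the gap: the ratio halves every 70/3 ≈ 23.33 years.
A 4× gap closes after 2 halvings: 2 × 23.33 ≈ 47 years.

roughly 47 years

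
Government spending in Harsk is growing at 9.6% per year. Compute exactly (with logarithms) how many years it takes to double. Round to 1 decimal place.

7.6 years

t = ln(2) / ln(1 + 0.096) = 0.6931 / 0.091667 ≈ 7.56.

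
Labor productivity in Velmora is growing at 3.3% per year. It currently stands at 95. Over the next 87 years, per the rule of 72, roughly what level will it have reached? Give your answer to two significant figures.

Doubling time ≈ 72/3.3 = 21.82 years.
87 years is 87/21.82 ≈ 3.99 doublings, a factor of 2^3.99 ≈ 15.89.
95 × 15.89 ≈ 1500.

1500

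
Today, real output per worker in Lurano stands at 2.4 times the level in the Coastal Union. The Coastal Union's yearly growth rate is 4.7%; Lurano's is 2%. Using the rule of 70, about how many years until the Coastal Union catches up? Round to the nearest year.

≈ 33 years

the Coastal Union gains on Lurano at 4.7% − 2% = 2.7 points a year.
At that relative rate the gap halves every 70/2.7 ≈ 25.93 years.
A 2.4 times gap takes log₂(2.4) ≈ 1.26 halvings to close: 1.26 × 25.93 ≈ 33 years.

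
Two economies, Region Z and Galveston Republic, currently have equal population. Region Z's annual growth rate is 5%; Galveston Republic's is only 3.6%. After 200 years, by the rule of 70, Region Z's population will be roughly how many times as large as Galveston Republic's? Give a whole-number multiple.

Rate gap = 5% − 3.6% = 1.4 points.
The ratio doubles every 70/1.4 ≈ 50.00 years.
200/50.00 ≈ 4.00 doublings → ratio ≈ 2^4.00 ≈ 16.

around 16 times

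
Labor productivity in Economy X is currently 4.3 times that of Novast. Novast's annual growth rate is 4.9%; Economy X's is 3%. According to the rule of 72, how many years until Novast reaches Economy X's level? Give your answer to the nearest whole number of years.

approximately 80 years

Novast gains on Economy X at 4.9% − 3% = 1.9 points a year.
At that relative rate the gap halves every 72/1.9 ≈ 37.89 years.
A 4.3 times gap takes log₂(4.3) ≈ 2.10 halvings to close: 2.10 × 37.89 ≈ 80 years.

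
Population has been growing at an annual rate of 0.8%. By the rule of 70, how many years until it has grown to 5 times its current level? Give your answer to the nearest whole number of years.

At 0.8% it doubles every 70/0.8 ≈ 87.50 years.
5× is log₂ 5 ≈ 2.32 doublings, so ≈ 2.32 × 87.50 = 203 years.

≈ 203 years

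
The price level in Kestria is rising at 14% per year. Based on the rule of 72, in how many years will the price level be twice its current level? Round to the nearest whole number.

about 5 years

At 14%, doubling takes about 72/14 = 5.14 years.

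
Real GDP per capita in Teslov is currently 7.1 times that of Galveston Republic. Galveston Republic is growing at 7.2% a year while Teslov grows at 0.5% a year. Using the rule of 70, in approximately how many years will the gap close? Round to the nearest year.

What matters is the difference: 6.7 pp.
Rule of 70 on the gap: the ratio halves every 70/6.7 ≈ 10.45 years.
A 7.1 times gap takes log₂(7.1) ≈ 2.83 halvings to close: 2.83 × 10.45 ≈ 30 years.

approximately 30 years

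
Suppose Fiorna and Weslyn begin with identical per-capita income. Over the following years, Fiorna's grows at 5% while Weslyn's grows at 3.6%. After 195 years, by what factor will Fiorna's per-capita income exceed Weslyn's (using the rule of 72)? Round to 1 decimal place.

roughly 13.8 times

Only the 1.4-point difference matters.
72/1.4 ≈ 51.43 years per doubling of the ratio; 195 years gives 3.79 doublings, so ≈ 13.8×.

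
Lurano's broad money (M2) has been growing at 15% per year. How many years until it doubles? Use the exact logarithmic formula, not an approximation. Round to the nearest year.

t = ln(2) / ln(1 + 0.15) = 0.6931 / 0.139762 ≈ 4.96.
≈ 5 years.

5 years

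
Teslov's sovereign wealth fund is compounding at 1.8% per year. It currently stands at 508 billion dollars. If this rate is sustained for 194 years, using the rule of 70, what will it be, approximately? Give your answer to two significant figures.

It doubles every 70/1.8 ≈ 38.89 years, so 194 years is 4.99 doublings.
2^4.99 ≈ 31.78; 508 × 31.78 ≈ 16000 billion dollars.

16000 billion dollars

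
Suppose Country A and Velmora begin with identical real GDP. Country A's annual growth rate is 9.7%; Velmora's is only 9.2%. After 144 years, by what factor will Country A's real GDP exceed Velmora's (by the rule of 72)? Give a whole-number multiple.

Only the 0.5-point difference matters.
72/0.5 ≈ 144.00 years per doubling of the ratio; 144 years gives 1.00 doublings, so ≈ 2×.

2 times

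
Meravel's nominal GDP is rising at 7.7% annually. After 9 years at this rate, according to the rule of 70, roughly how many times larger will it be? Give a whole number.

roughly 2 times

Doubling time ≈ 70/7.7 = 9.09 years.
9/9.09 ≈ 1 doubling, so about 2^1 = 2×.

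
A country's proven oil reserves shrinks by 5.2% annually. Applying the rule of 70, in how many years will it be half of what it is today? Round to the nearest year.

around 13 years

Halving time ≈ 70 / 5.2 = 13.46 → 13 years.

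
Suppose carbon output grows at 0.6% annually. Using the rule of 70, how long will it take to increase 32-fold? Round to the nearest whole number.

At 0.6% it doubles every 70/0.6 ≈ 116.67 years.
Getting to 32× needs 5 doublings: 5 × 116.67 ≈ 583 years.

583 years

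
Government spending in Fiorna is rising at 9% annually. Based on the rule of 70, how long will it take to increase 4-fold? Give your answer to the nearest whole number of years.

around 16 years

Doubling time ≈ 70/9 = 7.78 years.
4 = 2^2, so 2 doublings → 16 years.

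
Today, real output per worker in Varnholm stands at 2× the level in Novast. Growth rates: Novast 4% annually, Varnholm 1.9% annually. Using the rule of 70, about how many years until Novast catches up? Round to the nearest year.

The growth-rate gap is 4% − 1.9% = 2.1 percentage points.
So the ratio between them halves every 70/2.1 ≈ 33.33 years.
A 2× gap closes after 1 halving: 1 × 33.33 ≈ 33 years.

around 33 years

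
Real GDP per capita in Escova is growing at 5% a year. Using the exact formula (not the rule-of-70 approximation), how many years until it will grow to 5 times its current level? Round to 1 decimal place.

33.0 years

t = ln(5) / ln(1 + 0.05) = 1.6094 / 0.048790 ≈ 32.99.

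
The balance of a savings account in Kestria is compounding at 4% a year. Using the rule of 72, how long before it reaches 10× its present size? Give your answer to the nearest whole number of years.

60 years

One doubling takes 72/4 = 18.00 years.
Reaching 10× takes log₂(10) ≈ 3.32 doublings.
3.32 × 18.00 ≈ 60 years.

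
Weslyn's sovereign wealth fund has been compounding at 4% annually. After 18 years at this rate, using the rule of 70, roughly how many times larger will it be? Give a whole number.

≈ 2 times

Doubling time ≈ 70/4 = 17.50 years.
18/17.50 ≈ 1 doubling, so about 2^1 = 2×.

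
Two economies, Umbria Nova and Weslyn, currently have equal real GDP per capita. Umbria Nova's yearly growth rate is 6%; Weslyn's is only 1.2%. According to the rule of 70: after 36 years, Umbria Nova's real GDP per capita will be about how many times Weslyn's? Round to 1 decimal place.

Rate gap = 6% − 1.2% = 4.8 points.
The ratio doubles every 70/4.8 ≈ 14.58 years.
36/14.58 ≈ 2.47 doublings → ratio ≈ 2^2.47 ≈ 5.5.

≈ 5.5 times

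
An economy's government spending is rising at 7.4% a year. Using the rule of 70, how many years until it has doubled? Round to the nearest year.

At 7.4%, doubling takes about 70/7.4 = 9.46 years.

9 years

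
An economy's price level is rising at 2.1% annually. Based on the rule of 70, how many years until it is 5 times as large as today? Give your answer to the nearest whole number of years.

roughly 77 years

Doubling time ≈ 70/2.1 = 33.33 years.
Reaching 5× takes log₂(5) ≈ 2.32 doublings.
2.32 × 33.33 ≈ 77 years.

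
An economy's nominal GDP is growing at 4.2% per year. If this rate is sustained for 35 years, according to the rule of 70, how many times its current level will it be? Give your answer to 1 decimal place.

approximately 4.3 times

Doubles every ≈ 16.67 years (70/4.2).
35 years is 2.10 doublings; 2^2.10 ≈ 4.3×.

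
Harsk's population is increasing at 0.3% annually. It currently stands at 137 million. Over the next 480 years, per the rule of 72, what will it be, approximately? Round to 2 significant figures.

around 550 million

It doubles every 72/0.3 ≈ 240.00 years, so 480 years is 2.00 doublings.
2^2.00 ≈ 4.00; 137 × 4.00 ≈ 550 million.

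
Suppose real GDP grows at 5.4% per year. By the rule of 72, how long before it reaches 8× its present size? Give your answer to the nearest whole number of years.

≈ 40 years

At 5.4% it doubles every 72/5.4 ≈ 13.33 years.
8× is 3 doublings, so 3 × 13.33 ≈ 40 years.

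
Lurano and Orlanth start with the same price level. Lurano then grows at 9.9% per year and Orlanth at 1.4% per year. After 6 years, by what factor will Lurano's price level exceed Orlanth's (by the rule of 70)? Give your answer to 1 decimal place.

Only the 8.5-point difference matters.
70/8.5 ≈ 8.24 years per doubling of the ratio; 6 years gives 0.73 doublings, so ≈ 1.7×.

around 1.7 times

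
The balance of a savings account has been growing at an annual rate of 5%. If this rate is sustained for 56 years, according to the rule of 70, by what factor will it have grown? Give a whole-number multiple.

about 16 times

70/5 ≈ 14.00 years per doubling.
56 years fits 4 doublings: 2^4 = 16.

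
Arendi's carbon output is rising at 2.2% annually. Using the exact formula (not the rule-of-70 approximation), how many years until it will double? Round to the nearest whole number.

32 years

t = ln(2) / ln(1 + 0.022) = 0.6931 / 0.021761 ≈ 31.85.
≈ 32 years.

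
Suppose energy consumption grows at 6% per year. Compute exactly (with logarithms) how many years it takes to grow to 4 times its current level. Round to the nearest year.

24 years

t = ln(4) / ln(1 + 0.06) = 1.3863 / 0.058269 ≈ 23.79.
≈ 24 years.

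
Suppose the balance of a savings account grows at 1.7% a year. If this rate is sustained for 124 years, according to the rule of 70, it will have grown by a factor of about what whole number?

≈ 8 times

70/1.7 ≈ 41.18 years per doubling.
124 years fits 3 doublings: 2^3 = 8.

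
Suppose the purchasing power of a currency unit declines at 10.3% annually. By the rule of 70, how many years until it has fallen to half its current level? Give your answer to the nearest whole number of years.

The rule works in reverse for decay: 70/10.3 ≈ 6.80 years to halve.

around 7 years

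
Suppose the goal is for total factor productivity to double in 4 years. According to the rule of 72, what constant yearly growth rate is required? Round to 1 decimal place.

72 / 4 ≈ 18.00, so about 18.0% per year.

approximately 18.0%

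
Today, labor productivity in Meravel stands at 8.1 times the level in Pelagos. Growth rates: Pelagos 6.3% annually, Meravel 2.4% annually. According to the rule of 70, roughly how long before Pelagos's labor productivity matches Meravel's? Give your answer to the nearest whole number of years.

around 54 years

What matters is the difference: 3.9 pp.
Rule of 70 on the gap: the ratio halves every 70/3.9 ≈ 17.95 years.
An 8.1 times gap takes log₂(8.1) ≈ 3.02 halvings to close: 3.02 × 17.95 ≈ 54 years.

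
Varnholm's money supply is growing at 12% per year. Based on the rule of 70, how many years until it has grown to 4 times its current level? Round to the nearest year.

roughly 12 years

One doubling takes 70/12 = 5.83 years.
Getting to 4× needs 2 doublings: 2 × 5.83 ≈ 12 years.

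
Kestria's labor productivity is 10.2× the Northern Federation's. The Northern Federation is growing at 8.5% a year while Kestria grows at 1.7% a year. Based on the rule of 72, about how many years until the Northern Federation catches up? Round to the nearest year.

approximately 35 years

the Northern Federation gains on Kestria at 8.5% − 1.7% = 6.8 points a year.
At that relative rate the gap halves every 72/6.8 ≈ 10.59 years.
A 10.2× gap takes log₂(10.2) ≈ 3.35 halvings to close: 3.35 × 10.59 ≈ 35 years.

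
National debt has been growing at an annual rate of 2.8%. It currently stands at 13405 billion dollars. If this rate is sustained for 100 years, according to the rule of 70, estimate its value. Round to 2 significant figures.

Doubling time ≈ 70/2.8 = 25.00 years.
100 years is 100/25.00 ≈ 4.00 doublings, a factor of 2^4.00 ≈ 16.00.
13405 × 16.00 ≈ 210000 billion dollars.

around 210000 billion dollars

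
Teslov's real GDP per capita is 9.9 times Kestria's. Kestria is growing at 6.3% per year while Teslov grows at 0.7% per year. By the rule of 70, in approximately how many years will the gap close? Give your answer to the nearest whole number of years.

What matters is the difference: 5.6 pp.
Rule of 70 on the gap: the ratio halves every 70/5.6 ≈ 12.50 years.
A 9.9 times gap takes log₂(9.9) ≈ 3.31 halvings to close: 3.31 × 12.50 ≈ 41 years.

about 41 years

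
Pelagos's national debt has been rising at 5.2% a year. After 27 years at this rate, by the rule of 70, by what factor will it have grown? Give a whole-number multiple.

roughly 4 times

70/5.2 ≈ 13.46 years per doubling.
27 years fits 2 doublings: 2^2 = 4.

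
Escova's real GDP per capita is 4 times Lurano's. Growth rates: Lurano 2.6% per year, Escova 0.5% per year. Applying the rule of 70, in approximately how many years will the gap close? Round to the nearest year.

67 years

Lurano gains on Escova at 2.6% − 0.5% = 2.1 points a year.
At that relative rate the gap halves every 70/2.1 ≈ 33.33 years.
A 4 times gap closes after 2 halvings: 2 × 33.33 ≈ 67 years.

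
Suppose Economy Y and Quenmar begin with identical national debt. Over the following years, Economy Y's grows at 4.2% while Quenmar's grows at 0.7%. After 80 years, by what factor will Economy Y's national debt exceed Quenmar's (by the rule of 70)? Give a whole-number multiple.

Economy Y pulls ahead at 3.5 pp per year, so the ratio doubles every 70/3.5 ≈ 20.00 years.
In 80 years that's 4.00 doublings: 2^4.00 ≈ 16.

around 16 times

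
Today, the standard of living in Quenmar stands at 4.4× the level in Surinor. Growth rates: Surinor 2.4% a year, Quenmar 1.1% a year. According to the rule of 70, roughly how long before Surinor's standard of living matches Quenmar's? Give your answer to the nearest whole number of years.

Surinor gains on Quenmar at 2.4% − 1.1% = 1.3 points a year.
At that relative rate the gap halves every 70/1.3 ≈ 53.85 years.
A 4.4× gap takes log₂(4.4) ≈ 2.14 halvings to close: 2.14 × 53.85 ≈ 115 years.

about 115 years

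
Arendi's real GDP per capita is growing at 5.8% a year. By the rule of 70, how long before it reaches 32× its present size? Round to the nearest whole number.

roughly 60 years

At 5.8% it doubles every 70/5.8 ≈ 12.07 years.
32× is 5 doublings, so 5 × 12.07 ≈ 60 years.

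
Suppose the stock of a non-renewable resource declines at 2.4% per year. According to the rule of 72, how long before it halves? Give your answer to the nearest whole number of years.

Halving time ≈ 72 / 2.4 = 30.00 → 30 years.

approximately 30 years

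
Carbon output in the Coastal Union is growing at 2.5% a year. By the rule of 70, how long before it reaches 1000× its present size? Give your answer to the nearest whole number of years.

One doubling takes 70/2.5 = 28.00 years.
Reaching 1000× takes log₂(1000) ≈ 9.97 doublings.
9.97 × 28.00 ≈ 279 years.

279 years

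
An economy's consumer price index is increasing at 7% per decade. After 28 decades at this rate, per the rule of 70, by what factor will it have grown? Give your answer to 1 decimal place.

Doubling time ≈ 70/7 = 10.00 decades.
28 decades / 10.00 ≈ 2.80 doublings → factor 2^2.80 ≈ 7.0.

approximately 7.0 times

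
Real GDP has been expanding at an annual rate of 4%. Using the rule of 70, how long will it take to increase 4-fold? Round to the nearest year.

Doubling time ≈ 70/4 = 17.50 years.
4× is 2 doublings, so 2 × 17.50 ≈ 35 years.

around 35 years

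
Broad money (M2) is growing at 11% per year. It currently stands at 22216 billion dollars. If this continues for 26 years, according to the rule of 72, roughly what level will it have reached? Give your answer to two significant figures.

It doubles every 72/11 ≈ 6.55 years, so 26 years is 3.97 doublings.
2^3.97 ≈ 15.67; 22216 × 15.67 ≈ 350000 billion dollars.

around 350000 billion dollars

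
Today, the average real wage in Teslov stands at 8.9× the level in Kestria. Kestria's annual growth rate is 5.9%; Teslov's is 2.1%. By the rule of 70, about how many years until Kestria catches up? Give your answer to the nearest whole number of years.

The growth-rate gap is 5.9% − 2.1% = 3.8 percentage points.
So the ratio between them halves every 70/3.8 ≈ 18.42 years.
An 8.9× gap takes log₂(8.9) ≈ 3.15 halvings to close: 3.15 × 18.42 ≈ 58 years.

≈ 58 years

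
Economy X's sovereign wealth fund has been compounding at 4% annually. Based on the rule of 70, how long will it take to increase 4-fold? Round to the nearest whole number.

Doubling time ≈ 70/4 = 17.50 years.
4 = 2^2, so 2 doublings → 35 years.

around 35 years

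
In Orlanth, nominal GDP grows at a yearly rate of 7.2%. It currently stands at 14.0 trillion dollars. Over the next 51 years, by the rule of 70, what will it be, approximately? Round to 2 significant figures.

≈ 530 trillion dollars

Doubling time ≈ 70/7.2 = 9.72 years.
51 years is 51/9.72 ≈ 5.25 doublings, a factor of 2^5.25 ≈ 38.05.
14.0 × 38.05 ≈ 530 trillion dollars.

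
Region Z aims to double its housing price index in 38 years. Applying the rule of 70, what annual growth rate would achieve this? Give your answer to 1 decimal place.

around 1.8%

70 / 38 ≈ 1.84, so about 1.8% a year.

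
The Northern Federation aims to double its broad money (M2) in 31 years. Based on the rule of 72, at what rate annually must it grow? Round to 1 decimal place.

72 / 31 ≈ 2.32, so about 2.3% annually.

around 2.3% annually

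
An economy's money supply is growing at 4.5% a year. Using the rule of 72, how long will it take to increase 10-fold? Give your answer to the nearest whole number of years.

At 4.5% it doubles every 72/4.5 ≈ 16.00 years.
Reaching 10× takes log₂(10) ≈ 3.32 doublings.
3.32 × 16.00 ≈ 53 years.

roughly 53 years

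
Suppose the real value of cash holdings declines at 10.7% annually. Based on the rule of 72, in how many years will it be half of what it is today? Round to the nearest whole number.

The rule works in reverse for decay: 72/10.7 ≈ 6.73 years to halve.

about 7 years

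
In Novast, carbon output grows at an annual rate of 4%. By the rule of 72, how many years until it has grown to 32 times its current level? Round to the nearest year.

approximately 90 years

Doubling time ≈ 72/4 = 18.00 years.
32× is 5 doublings, so 5 × 18.00 ≈ 90 years.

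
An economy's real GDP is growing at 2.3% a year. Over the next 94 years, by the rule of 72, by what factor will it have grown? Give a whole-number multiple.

roughly 8 times

Doubling time ≈ 72/2.3 = 31.30 years.
94/31.30 ≈ 3 doublings, so about 2^3 = 8×.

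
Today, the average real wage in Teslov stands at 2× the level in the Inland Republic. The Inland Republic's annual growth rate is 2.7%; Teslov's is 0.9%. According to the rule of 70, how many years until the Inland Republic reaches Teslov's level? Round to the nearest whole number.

the Inland Republic gains on Teslov at 2.7% − 0.9% = 1.8 points a year.
At that relative rate the gap halves every 70/1.8 ≈ 38.89 years.
A 2× gap closes after 1 halving: 1 × 38.89 ≈ 39 years.

around 39 years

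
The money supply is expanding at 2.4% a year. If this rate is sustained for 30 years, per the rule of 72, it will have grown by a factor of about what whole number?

At 2.4% one doubling takes ≈ 30.00 years; 30 years is 1 of them, so ×2.

approximately 2 times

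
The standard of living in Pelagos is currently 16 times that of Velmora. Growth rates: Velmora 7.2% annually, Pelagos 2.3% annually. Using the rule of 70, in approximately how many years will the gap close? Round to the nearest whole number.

57 years

What matters is the difference: 4.9 pp.
Rule of 70 on the gap: the ratio halves every 70/4.9 ≈ 14.29 years.
A 16 times gap closes after 4 halvings: 4 × 14.29 ≈ 57 years.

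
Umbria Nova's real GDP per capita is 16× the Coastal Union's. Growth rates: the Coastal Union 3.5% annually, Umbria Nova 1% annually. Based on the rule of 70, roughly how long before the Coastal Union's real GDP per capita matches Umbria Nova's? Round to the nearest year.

112 years

The growth-rate gap is 3.5% − 1% = 2.5 percentage points.
So the ratio between them halves every 70/2.5 ≈ 28.00 years.
A 16× gap closes after 4 halvings: 4 × 28.00 ≈ 112 years.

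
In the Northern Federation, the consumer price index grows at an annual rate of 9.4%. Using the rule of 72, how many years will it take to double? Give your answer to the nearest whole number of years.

At 9.4%, doubling takes about 72/9.4 = 7.66 years.

approximately 8 years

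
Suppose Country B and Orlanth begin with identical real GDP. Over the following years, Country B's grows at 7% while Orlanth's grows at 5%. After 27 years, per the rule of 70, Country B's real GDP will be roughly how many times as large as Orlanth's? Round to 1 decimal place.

approximately 1.7 times

Only the 2-point difference matters.
70/2 ≈ 35.00 years per doubling of the ratio; 27 years gives 0.77 doublings, so ≈ 1.7×.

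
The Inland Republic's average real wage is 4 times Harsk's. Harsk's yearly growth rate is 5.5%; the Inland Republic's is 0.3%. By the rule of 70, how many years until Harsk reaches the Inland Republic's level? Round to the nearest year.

What matters is the difference: 5.2 pp.
Rule of 70 on the gap: the ratio halves every 70/5.2 ≈ 13.46 years.
A 4 times gap closes after 2 halvings: 2 × 13.46 ≈ 27 years.

≈ 27 years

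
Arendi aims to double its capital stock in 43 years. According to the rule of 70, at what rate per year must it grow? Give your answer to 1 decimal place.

about 1.6%

70 / 43 ≈ 1.63, so about 1.6% per year.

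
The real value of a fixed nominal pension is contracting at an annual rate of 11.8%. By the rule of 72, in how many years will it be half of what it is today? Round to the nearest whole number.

Halving time ≈ 72 / 11.8 = 6.10 → 6 years.

6 years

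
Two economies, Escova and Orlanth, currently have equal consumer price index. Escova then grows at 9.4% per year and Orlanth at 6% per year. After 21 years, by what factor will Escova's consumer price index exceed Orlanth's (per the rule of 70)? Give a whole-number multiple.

roughly 2 times

Escova pulls ahead at 3.4 pp per year, so the ratio doubles every 70/3.4 ≈ 20.59 years.
In 21 years that's 1.02 doublings: 2^1.02 ≈ 2.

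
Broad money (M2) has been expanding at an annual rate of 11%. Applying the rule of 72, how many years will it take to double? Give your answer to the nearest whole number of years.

72/11 ≈ 6.55, so it doubles roughly every 7 years.

roughly 7 years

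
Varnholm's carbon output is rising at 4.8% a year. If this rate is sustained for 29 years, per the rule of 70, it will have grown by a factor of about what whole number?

At 4.8% one doubling takes ≈ 14.58 years; 29 years is 2 of them, so ×4.

4 times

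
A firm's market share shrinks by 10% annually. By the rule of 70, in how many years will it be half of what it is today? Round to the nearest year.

Falling at 10%, it halves about every 70/10 = 7.00 years.

about 7 years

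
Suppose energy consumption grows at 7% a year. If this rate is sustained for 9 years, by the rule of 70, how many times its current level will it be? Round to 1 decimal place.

Doubles every ≈ 10.00 years (70/7).
9 years is 0.90 doublings; 2^0.90 ≈ 1.9×.

roughly 1.9 times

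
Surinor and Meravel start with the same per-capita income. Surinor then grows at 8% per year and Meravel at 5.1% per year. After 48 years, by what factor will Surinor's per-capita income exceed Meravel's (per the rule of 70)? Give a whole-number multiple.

Rate gap = 8% − 5.1% = 2.9 points.
The ratio doubles every 70/2.9 ≈ 24.14 years.
48/24.14 ≈ 1.99 doublings → ratio ≈ 2^1.99 ≈ 4.

around 4 times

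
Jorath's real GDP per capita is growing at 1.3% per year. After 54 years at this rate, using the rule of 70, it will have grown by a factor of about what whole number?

≈ 2 times

Doubling time ≈ 70/1.3 = 53.85 years.
54/53.85 ≈ 1 doubling, so about 2^1 = 2×.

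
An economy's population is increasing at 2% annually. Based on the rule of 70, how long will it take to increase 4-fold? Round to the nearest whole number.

Doubling time ≈ 70/2 = 35.00 years.
Getting to 4× needs 2 doublings: 2 × 35.00 ≈ 70 years.

around 70 years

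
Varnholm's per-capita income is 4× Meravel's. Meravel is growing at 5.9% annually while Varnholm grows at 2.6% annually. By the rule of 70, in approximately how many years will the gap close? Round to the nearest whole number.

≈ 42 years

The growth-rate gap is 5.9% − 2.6% = 3.3 percentage points.
So the ratio between them halves every 70/3.3 ≈ 21.21 years.
A 4× gap closes after 2 halvings: 2 × 21.21 ≈ 42 years.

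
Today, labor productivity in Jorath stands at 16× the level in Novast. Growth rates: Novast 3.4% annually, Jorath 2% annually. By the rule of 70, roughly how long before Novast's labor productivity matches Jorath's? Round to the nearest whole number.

around 200 years

Novast gains on Jorath at 3.4% − 2% = 1.4 points a year.
At that relative rate the gap halves every 70/1.4 ≈ 50.00 years.
A 16× gap closes after 4 halvings: 4 × 50.00 ≈ 200 years.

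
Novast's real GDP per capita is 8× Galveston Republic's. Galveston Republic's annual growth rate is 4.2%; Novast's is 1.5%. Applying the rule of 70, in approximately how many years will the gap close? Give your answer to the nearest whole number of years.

≈ 78 years

The growth-rate gap is 4.2% − 1.5% = 2.7 percentage points.
So the ratio between them halves every 70/2.7 ≈ 25.93 years.
An 8× gap closes after 3 halvings: 3 × 25.93 ≈ 78 years.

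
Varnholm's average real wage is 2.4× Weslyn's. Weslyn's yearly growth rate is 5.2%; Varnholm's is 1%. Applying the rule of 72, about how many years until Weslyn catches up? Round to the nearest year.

Weslyn gains on Varnholm at 5.2% − 1% = 4.2 points a year.
At that relative rate the gap halves every 72/4.2 ≈ 17.14 years.
A 2.4× gap takes log₂(2.4) ≈ 1.26 halvings to close: 1.26 × 17.14 ≈ 22 years.

approximately 22 years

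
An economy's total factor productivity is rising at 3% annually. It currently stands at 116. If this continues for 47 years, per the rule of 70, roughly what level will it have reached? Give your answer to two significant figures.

It doubles every 70/3 ≈ 23.33 years, so 47 years is 2.01 doublings.
2^2.01 ≈ 4.03; 116 × 4.03 ≈ 470.

around 470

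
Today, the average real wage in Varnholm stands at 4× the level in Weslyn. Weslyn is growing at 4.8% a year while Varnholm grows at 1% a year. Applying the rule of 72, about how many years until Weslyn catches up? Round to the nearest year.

The growth-rate gap is 4.8% − 1% = 3.8 percentage points.
So the ratio between them halves every 72/3.8 ≈ 18.95 years.
A 4× gap closes after 2 halvings: 2 × 18.95 ≈ 38 years.

38 years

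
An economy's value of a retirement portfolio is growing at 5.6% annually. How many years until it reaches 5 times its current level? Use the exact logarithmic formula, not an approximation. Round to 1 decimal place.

t = ln(5) / ln(1 + 0.056) = 1.6094 / 0.054488 ≈ 29.54.

29.5 years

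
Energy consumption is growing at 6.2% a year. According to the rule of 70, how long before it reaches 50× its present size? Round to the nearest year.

64 years

One doubling takes 70/6.2 = 11.29 years.
50× is log₂ 50 ≈ 5.64 doublings, so ≈ 5.64 × 11.29 = 64 years.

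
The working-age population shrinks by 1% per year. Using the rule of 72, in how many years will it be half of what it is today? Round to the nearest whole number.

roughly 72 years

Halving time ≈ 72 / 1 = 72.00 → 72 years.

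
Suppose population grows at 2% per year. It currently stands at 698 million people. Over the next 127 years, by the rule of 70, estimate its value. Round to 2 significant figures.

It doubles every 70/2 ≈ 35.00 years, so 127 years is 3.63 doublings.
2^3.63 ≈ 12.38; 698 × 12.38 ≈ 8600 million people.

8600 million people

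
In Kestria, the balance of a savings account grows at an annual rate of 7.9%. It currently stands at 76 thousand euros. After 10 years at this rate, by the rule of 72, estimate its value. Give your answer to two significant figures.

Doubling time ≈ 72/7.9 = 9.11 years.
10 years is 10/9.11 ≈ 1.10 doublings, a factor of 2^1.10 ≈ 2.14.
76 × 2.14 ≈ 160 thousand euros.

approximately 160 thousand euros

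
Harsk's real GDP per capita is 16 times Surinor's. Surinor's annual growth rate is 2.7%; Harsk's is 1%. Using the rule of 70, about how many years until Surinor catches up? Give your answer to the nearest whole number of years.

The growth-rate gap is 2.7% − 1% = 1.7 percentage points.
So the ratio between them halves every 70/1.7 ≈ 41.18 years.
A 16 times gap closes after 4 halvings: 4 × 41.18 ≈ 165 years.

approximately 165 years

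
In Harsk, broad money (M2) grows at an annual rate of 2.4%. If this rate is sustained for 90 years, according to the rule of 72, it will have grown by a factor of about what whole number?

At 2.4% one doubling takes ≈ 30.00 years; 90 years is 3 of them, so ×8.

around 8 times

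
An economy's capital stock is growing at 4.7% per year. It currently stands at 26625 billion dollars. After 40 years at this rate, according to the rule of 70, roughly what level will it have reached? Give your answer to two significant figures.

about 170000 billion dollars

It doubles every 70/4.7 ≈ 14.89 years, so 40 years is 2.69 doublings.
2^2.69 ≈ 6.45; 26625 × 6.45 ≈ 170000 billion dollars.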